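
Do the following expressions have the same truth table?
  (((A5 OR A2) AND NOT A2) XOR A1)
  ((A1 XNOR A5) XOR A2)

No. Counterexample: with A5=0, A2=0, A1=0, Expression 1 = 0 but Expression 2 = 1.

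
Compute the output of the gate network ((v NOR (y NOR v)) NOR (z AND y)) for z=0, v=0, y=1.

Substituting: ((0 NOR (1 NOR 0)) NOR (0 AND 1))
= 0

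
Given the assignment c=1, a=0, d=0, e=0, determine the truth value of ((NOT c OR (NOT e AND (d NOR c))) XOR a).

Substituting: ((NOT 1 OR (NOT 0 AND (0 NOR 1))) XOR 0)
= 0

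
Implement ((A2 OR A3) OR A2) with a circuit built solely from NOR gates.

((((A2 NOR A3) NOR (A2 NOR A3)) NOR A2) NOR (((A2 NOR A3) NOR (A2 NOR A3)) NOR A2))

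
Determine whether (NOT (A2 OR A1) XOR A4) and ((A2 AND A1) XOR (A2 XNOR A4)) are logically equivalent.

No. Counterexample: with A1=1, A2=0, A4=0, Expression 1 = 0 but Expression 2 = 1.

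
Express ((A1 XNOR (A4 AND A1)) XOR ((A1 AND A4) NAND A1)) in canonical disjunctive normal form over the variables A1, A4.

(A1 AND NOT A4) OR (A1 AND A4)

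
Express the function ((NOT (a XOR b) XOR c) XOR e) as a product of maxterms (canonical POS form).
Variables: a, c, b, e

ΠM(1, 2, 4, 7, 8, 11, 13, 14) = (a OR c OR b OR NOT e) AND (a OR c OR NOT b OR e) AND (a OR NOT c OR b OR e) AND (a OR NOT c OR NOT b OR NOT e) AND (NOT a OR c OR b OR e) AND (NOT a OR c OR NOT b OR NOT e) AND (NOT a OR NOT c OR b OR NOT e) AND (NOT a OR NOT c OR NOT b OR e)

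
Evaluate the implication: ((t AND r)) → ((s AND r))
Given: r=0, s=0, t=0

Antecedent ((t AND r)) = 0; consequent ((s AND r)) = 0.
0 → 0 = 1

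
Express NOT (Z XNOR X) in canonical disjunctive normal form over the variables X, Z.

(NOT X AND Z) OR (X AND NOT Z)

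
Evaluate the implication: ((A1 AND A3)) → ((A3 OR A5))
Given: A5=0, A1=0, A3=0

Antecedent ((A1 AND A3)) = 0; consequent ((A3 OR A5)) = 0.
0 → 0 = 1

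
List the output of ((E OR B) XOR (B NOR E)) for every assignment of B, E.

B | E | Output
--------------
0 | 0 | 1
0 | 1 | 1
1 | 0 | 1
1 | 1 | 1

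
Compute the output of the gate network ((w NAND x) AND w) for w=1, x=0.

Substituting: ((1 NAND 0) AND 1)
= 1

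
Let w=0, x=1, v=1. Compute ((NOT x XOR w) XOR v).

Substituting: ((NOT 1 XOR 0) XOR 1)
= 1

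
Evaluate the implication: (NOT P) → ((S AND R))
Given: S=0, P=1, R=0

Antecedent (NOT P) = 0; consequent ((S AND R)) = 0.
0 → 0 = 1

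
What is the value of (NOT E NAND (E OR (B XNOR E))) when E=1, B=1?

Substituting: (NOT 1 NAND (1 OR (1 XNOR 1)))
= 1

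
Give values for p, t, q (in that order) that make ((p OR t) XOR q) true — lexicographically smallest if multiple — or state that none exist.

p=0, t=0, q=1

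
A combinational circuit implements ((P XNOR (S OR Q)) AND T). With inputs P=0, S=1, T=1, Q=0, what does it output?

Substituting: ((0 XNOR (1 OR 0)) AND 1)
= 0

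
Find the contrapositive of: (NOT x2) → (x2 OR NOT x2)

Contrapositive: NOT (x2 OR NOT x2) → x2
Note: A statement and its contrapositive are logically equivalent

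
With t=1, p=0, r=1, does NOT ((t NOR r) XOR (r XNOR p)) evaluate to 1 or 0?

Substituting: NOT ((1 NOR 1) XOR (1 XNOR 0))
= 1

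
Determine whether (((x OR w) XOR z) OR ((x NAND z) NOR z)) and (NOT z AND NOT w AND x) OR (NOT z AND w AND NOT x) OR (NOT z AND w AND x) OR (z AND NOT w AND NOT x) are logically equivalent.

Yes, they are equivalent — the two output columns agree on all 8 assignments:
z | w | x | Expression 1 | Expression 2
---------------------------------------
0 | 0 | 0 | 0 | 0
0 | 0 | 1 | 1 | 1
0 | 1 | 0 | 1 | 1
0 | 1 | 1 | 1 | 1
1 | 0 | 0 | 1 | 1
1 | 0 | 1 | 0 | 0
1 | 1 | 0 | 0 | 0
1 | 1 | 1 | 0 | 0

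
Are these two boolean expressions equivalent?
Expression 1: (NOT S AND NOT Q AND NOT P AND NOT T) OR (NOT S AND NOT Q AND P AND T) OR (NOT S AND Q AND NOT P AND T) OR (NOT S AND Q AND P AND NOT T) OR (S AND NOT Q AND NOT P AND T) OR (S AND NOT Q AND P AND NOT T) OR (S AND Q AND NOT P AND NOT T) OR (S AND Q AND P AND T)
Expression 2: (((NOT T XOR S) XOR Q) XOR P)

Yes, they are equivalent — the two output columns agree on all 16 assignments:
S | Q | P | T | Expression 1 | Expression 2
-------------------------------------------
0 | 0 | 0 | 0 | 1 | 1
0 | 0 | 0 | 1 | 0 | 0
0 | 0 | 1 | 0 | 0 | 0
0 | 0 | 1 | 1 | 1 | 1
0 | 1 | 0 | 0 | 0 | 0
0 | 1 | 0 | 1 | 1 | 1
0 | 1 | 1 | 0 | 1 | 1
0 | 1 | 1 | 1 | 0 | 0
1 | 0 | 0 | 0 | 0 | 0
1 | 0 | 0 | 1 | 1 | 1
1 | 0 | 1 | 0 | 1 | 1
1 | 0 | 1 | 1 | 0 | 0
1 | 1 | 0 | 0 | 1 | 1
1 | 1 | 0 | 1 | 0 | 0
1 | 1 | 1 | 0 | 0 | 0
1 | 1 | 1 | 1 | 1 | 1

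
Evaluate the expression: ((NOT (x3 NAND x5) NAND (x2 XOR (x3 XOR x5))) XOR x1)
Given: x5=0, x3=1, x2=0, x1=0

Substituting: ((NOT (1 NAND 0) NAND (0 XOR (1 XOR 0))) XOR 0)
= 1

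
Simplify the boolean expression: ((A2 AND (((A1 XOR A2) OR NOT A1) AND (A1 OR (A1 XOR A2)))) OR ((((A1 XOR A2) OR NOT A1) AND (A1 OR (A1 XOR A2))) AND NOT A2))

By distribution ((E AND v) OR (E AND NOT v) = E) then distribution ((E OR v) AND (E OR NOT v) = E):
= (A1 XOR A2)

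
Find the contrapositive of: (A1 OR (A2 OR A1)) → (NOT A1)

Contrapositive: A1 → NOT (A1 OR (A2 OR A1))
Note: A statement and its contrapositive are logically equivalent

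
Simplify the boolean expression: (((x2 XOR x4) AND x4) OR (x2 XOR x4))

By absorption (E OR (E AND v) = E):
= (x2 XOR x4)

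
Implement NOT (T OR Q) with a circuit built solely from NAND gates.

(((T NAND T) NAND (Q NAND Q)) NAND ((T NAND T) NAND (Q NAND Q)))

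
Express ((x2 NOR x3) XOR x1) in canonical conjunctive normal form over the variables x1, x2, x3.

(x1 OR x2 OR NOT x3) AND (x1 OR NOT x2 OR x3) AND (x1 OR NOT x2 OR NOT x3) AND (NOT x1 OR x2 OR x3)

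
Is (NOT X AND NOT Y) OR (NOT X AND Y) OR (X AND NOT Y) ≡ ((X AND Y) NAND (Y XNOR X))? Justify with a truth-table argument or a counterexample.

Yes, they are equivalent — the two output columns agree on all 4 assignments:
X | Y | Expression 1 | Expression 2
-----------------------------------
0 | 0 | 1 | 1
0 | 1 | 1 | 1
1 | 0 | 1 | 1
1 | 1 | 0 | 0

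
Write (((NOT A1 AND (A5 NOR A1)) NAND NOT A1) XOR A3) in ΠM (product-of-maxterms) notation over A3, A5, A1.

ΠM(0, 5, 6, 7) = (A3 OR A5 OR A1) AND (NOT A3 OR A5 OR NOT A1) AND (NOT A3 OR NOT A5 OR A1) AND (NOT A3 OR NOT A5 OR NOT A1)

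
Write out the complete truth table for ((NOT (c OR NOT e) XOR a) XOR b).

a | b | c | e | Output
----------------------
0 | 0 | 0 | 0 | 0
0 | 0 | 0 | 1 | 1
0 | 0 | 1 | 0 | 0
0 | 0 | 1 | 1 | 0
0 | 1 | 0 | 0 | 1
0 | 1 | 0 | 1 | 0
0 | 1 | 1 | 0 | 1
0 | 1 | 1 | 1 | 1
1 | 0 | 0 | 0 | 1
1 | 0 | 0 | 1 | 0
1 | 0 | 1 | 0 | 1
1 | 0 | 1 | 1 | 1
1 | 1 | 0 | 0 | 0
1 | 1 | 0 | 1 | 1
1 | 1 | 1 | 0 | 0
1 | 1 | 1 | 1 | 0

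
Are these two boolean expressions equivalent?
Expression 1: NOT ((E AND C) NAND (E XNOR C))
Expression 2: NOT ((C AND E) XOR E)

No. Counterexample: with E=0, C=0, Expression 1 = 0 but Expression 2 = 1.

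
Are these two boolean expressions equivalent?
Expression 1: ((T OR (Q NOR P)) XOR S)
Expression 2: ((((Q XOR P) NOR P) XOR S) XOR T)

No. Counterexample: with Q=0, S=0, P=0, T=1, Expression 1 = 1 but Expression 2 = 0.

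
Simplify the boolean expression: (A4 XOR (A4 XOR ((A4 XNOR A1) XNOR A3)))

By XOR self-cancellation ((E XOR v) XOR v = E):
= ((A4 XNOR A1) XNOR A3)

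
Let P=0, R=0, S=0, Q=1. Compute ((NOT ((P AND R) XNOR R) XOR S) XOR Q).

Substituting: ((NOT ((0 AND 0) XNOR 0) XOR 0) XOR 1)
= 1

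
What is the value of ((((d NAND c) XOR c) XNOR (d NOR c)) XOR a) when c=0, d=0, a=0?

Substituting: ((((0 NAND 0) XOR 0) XNOR (0 NOR 0)) XOR 0)
= 1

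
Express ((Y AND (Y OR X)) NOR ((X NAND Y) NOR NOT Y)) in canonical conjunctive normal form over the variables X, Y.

(X OR NOT Y) AND (NOT X OR NOT Y)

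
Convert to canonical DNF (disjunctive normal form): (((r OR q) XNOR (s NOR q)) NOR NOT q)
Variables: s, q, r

(NOT s AND q AND NOT r) OR (NOT s AND q AND r) OR (s AND q AND NOT r) OR (s AND q AND r)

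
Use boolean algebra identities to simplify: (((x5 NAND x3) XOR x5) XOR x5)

By XOR self-cancellation ((E XOR v) XOR v = E):
= (x5 NAND x3)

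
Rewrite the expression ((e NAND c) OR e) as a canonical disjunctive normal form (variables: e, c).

(NOT e AND NOT c) OR (NOT e AND c) OR (e AND NOT c) OR (e AND c)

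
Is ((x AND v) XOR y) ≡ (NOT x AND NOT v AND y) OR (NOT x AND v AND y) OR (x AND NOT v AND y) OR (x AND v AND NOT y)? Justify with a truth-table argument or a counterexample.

Yes, they are equivalent — the two output columns agree on all 8 assignments:
x | v | y | Expression 1 | Expression 2
---------------------------------------
0 | 0 | 0 | 0 | 0
0 | 0 | 1 | 1 | 1
0 | 1 | 0 | 0 | 0
0 | 1 | 1 | 1 | 1
1 | 0 | 0 | 0 | 0
1 | 0 | 1 | 1 | 1
1 | 1 | 0 | 1 | 1
1 | 1 | 1 | 0 | 0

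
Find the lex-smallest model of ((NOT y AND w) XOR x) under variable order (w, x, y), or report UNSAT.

w=0, x=1, y=0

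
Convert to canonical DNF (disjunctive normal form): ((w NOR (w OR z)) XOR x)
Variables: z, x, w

(NOT z AND NOT x AND NOT w) OR (NOT z AND x AND w) OR (z AND x AND NOT w) OR (z AND x AND w)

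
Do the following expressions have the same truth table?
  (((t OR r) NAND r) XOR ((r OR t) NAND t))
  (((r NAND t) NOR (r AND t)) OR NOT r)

No. Counterexample: with t=0, r=0, Expression 1 = 0 but Expression 2 = 1.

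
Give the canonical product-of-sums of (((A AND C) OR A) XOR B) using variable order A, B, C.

ΠM(0, 1, 6, 7) = (A OR B OR C) AND (A OR B OR NOT C) AND (NOT A OR NOT B OR C) AND (NOT A OR NOT B OR NOT C)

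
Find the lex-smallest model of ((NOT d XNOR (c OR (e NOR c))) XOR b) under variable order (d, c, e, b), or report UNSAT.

d=0, c=0, e=0, b=0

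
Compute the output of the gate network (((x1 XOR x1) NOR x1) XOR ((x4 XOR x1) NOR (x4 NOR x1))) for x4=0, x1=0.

Substituting: (((0 XOR 0) NOR 0) XOR ((0 XOR 0) NOR (0 NOR 0)))
= 1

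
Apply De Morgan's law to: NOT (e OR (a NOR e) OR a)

NOT e AND NOT (a NOR e) AND NOT a
De Morgan's: NOT(OR of terms) = AND of negations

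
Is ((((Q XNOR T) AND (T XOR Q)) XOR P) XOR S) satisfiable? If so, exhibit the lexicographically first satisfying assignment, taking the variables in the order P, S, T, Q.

P=0, S=1, T=0, Q=0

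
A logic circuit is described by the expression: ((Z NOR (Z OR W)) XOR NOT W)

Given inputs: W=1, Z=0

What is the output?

Substituting: ((0 NOR (0 OR 1)) XOR NOT 1)
= 0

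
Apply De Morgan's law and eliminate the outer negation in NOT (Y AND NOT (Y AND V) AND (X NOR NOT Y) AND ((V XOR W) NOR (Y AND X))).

NOT Y OR (Y AND V) OR NOT (X NOR NOT Y) OR NOT ((V XOR W) NOR (Y AND X))
De Morgan's: NOT(AND of terms) = OR of negations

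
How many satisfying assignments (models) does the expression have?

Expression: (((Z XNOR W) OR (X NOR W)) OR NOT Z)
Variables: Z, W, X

Satisfying assignments: (0,0,0), (0,0,1), (0,1,0), (0,1,1), (1,0,0), (1,1,0), (1,1,1)
Count: 7 out of 8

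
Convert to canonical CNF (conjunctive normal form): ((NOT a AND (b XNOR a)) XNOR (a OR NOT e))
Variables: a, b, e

(a OR b OR NOT e) AND (a OR NOT b OR e) AND (NOT a OR b OR e) AND (NOT a OR b OR NOT e) AND (NOT a OR NOT b OR e) AND (NOT a OR NOT b OR NOT e)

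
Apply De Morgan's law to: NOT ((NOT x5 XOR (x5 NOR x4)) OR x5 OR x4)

NOT (NOT x5 XOR (x5 NOR x4)) AND NOT x5 AND NOT x4
De Morgan's: NOT(OR of terms) = AND of negations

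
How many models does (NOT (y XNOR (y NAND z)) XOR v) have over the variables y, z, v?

Satisfying assignments: (0,0,0), (0,1,0), (1,0,1), (1,1,0)
Count: 4 out of 8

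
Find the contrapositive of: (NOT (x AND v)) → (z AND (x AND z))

Contrapositive: NOT (z AND (x AND z)) → (x AND v)
Note: A statement and its contrapositive are logically equivalent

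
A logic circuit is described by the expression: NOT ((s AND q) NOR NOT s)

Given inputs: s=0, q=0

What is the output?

Substituting: NOT ((0 AND 0) NOR NOT 0)
= 1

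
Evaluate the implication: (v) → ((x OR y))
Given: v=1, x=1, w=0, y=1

Antecedent (v) = 1; consequent ((x OR y)) = 1.
1 → 1 = 1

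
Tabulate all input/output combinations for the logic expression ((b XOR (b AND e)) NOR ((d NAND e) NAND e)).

d | e | b | Output
------------------
0 | 0 | 0 | 0
0 | 0 | 1 | 0
0 | 1 | 0 | 1
0 | 1 | 1 | 1
1 | 0 | 0 | 0
1 | 0 | 1 | 0
1 | 1 | 0 | 0
1 | 1 | 1 | 0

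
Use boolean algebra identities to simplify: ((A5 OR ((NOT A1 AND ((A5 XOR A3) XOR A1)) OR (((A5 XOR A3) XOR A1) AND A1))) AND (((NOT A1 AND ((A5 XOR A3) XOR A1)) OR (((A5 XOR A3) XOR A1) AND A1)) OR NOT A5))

By distribution ((E OR v) AND (E OR NOT v) = E) then distribution ((E AND v) OR (E AND NOT v) = E):
= ((A5 XOR A3) XOR A1)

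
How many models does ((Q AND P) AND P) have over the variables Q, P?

Satisfying assignments: (1,1)
Count: 1 out of 4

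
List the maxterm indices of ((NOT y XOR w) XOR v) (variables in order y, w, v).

ΠM(1, 2, 4, 7) = (y OR w OR NOT v) AND (y OR NOT w OR v) AND (NOT y OR w OR v) AND (NOT y OR NOT w OR NOT v)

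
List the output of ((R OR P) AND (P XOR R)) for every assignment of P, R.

P | R | Output
--------------
0 | 0 | 0
0 | 1 | 1
1 | 0 | 1
1 | 1 | 0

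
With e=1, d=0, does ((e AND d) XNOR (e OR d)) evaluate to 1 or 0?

Substituting: ((1 AND 0) XNOR (1 OR 0))
= 0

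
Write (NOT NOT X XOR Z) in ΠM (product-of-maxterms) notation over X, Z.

ΠM(0, 3) = (X OR Z) AND (NOT X OR NOT Z)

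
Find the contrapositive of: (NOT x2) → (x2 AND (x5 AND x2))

Contrapositive: NOT (x2 AND (x5 AND x2)) → x2
Note: A statement and its contrapositive are logically equivalent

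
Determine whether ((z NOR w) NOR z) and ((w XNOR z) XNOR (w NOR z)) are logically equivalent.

No. Counterexample: with z=0, w=0, Expression 1 = 0 but Expression 2 = 1.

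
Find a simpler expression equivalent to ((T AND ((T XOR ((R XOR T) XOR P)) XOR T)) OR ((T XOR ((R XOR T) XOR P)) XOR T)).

By absorption (E OR (E AND v) = E) then XOR self-cancellation ((E XOR v) XOR v = E):
= ((R XOR T) XOR P)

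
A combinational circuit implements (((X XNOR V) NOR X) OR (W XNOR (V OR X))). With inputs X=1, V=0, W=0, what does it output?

Substituting: (((1 XNOR 0) NOR 1) OR (0 XNOR (0 OR 1)))
= 0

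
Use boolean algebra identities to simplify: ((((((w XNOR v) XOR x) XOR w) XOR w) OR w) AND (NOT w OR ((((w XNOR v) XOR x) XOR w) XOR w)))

By distribution ((E OR v) AND (E OR NOT v) = E) then XOR self-cancellation ((E XOR v) XOR v = E):
= ((w XNOR v) XOR x)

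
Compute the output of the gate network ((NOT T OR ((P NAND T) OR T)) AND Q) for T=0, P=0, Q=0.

Substituting: ((NOT 0 OR ((0 NAND 0) OR 0)) AND 0)
= 0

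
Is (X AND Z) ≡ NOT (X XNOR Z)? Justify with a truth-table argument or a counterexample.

No. Counterexample: with X=0, Z=1, Expression 1 = 0 but Expression 2 = 1.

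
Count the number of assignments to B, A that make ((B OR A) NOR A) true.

Satisfying assignments: (0,0)
Count: 1 out of 4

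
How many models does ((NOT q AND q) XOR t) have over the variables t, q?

Satisfying assignments: (1,0), (1,1)
Count: 2 out of 4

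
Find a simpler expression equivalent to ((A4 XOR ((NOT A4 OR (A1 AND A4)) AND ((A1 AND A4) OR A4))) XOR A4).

By XOR self-cancellation ((E XOR v) XOR v = E) then distribution ((E OR v) AND (E OR NOT v) = E):
= (A1 AND A4)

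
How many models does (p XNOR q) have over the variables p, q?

Satisfying assignments: (0,0), (1,1)
Count: 2 out of 4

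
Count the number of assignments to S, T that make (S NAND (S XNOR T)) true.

Satisfying assignments: (0,0), (0,1), (1,0)
Count: 3 out of 4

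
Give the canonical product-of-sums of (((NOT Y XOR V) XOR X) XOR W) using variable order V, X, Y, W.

ΠM(1, 2, 4, 7, 8, 11, 13, 14) = (V OR X OR Y OR NOT W) AND (V OR X OR NOT Y OR W) AND (V OR NOT X OR Y OR W) AND (V OR NOT X OR NOT Y OR NOT W) AND (NOT V OR X OR Y OR W) AND (NOT V OR X OR NOT Y OR NOT W) AND (NOT V OR NOT X OR Y OR NOT W) AND (NOT V OR NOT X OR NOT Y OR W)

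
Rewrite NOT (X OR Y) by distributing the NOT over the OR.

NOT X AND NOT Y
De Morgan's: NOT(OR of terms) = AND of negations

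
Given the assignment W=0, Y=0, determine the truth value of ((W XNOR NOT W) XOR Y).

Substituting: ((0 XNOR NOT 0) XOR 0)
= 0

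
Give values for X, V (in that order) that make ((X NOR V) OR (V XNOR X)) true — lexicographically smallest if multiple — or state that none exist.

X=0, V=0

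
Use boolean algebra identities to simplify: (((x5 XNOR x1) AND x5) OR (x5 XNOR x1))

By absorption (E OR (E AND v) = E):
= (x5 XNOR x1)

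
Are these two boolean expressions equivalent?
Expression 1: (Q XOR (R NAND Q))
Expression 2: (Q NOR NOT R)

No. Counterexample: with Q=0, R=0, Expression 1 = 1 but Expression 2 = 0.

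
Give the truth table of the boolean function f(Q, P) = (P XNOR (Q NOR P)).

Q | P | Output
--------------
0 | 0 | 0
0 | 1 | 0
1 | 0 | 1
1 | 1 | 0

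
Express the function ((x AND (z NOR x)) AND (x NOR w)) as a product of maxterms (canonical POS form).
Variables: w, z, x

ΠM(0, 1, 2, 3, 4, 5, 6, 7) = (w OR z OR x) AND (w OR z OR NOT x) AND (w OR NOT z OR x) AND (w OR NOT z OR NOT x) AND (NOT w OR z OR x) AND (NOT w OR z OR NOT x) AND (NOT w OR NOT z OR x) AND (NOT w OR NOT z OR NOT x)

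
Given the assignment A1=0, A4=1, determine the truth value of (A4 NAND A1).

Substituting: (1 NAND 0)
= 1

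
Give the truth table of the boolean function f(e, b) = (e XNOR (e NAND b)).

e | b | Output
--------------
0 | 0 | 0
0 | 1 | 0
1 | 0 | 1
1 | 1 | 0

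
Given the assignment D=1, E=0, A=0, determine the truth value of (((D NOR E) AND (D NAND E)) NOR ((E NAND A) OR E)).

Substituting: (((1 NOR 0) AND (1 NAND 0)) NOR ((0 NAND 0) OR 0))
= 0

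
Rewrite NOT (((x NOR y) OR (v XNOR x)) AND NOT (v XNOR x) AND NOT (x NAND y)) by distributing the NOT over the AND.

NOT ((x NOR y) OR (v XNOR x)) OR (v XNOR x) OR (x NAND y)
De Morgan's: NOT(AND of terms) = OR of negations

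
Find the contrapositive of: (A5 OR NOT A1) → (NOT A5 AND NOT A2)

Contrapositive: NOT (NOT A5 AND NOT A2) → NOT (A5 OR NOT A1)
Note: A statement and its contrapositive are logically equivalent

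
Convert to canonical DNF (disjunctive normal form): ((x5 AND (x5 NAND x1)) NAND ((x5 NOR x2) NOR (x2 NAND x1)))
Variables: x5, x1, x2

(NOT x5 AND NOT x1 AND NOT x2) OR (NOT x5 AND NOT x1 AND x2) OR (NOT x5 AND x1 AND NOT x2) OR (NOT x5 AND x1 AND x2) OR (x5 AND NOT x1 AND NOT x2) OR (x5 AND NOT x1 AND x2) OR (x5 AND x1 AND NOT x2) OR (x5 AND x1 AND x2)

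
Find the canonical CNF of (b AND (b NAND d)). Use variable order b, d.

(b OR d) AND (b OR NOT d) AND (NOT b OR NOT d)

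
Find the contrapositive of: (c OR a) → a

Contrapositive: NOT a → NOT (c OR a)
Note: A statement and its contrapositive are logically equivalent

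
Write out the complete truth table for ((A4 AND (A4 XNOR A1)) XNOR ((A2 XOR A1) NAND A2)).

A2 | A1 | A4 | Output
---------------------
0 | 0 | 0 | 0
0 | 0 | 1 | 0
0 | 1 | 0 | 0
0 | 1 | 1 | 1
1 | 0 | 0 | 1
1 | 0 | 1 | 1
1 | 1 | 0 | 0
1 | 1 | 1 | 1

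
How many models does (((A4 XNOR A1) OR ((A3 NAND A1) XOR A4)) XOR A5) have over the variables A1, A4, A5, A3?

Satisfying assignments: (0,0,0,0), (0,0,0,1), (0,1,1,0), (0,1,1,1), (1,0,0,0), (1,0,1,1), (1,1,0,0), (1,1,0,1)
Count: 8 out of 16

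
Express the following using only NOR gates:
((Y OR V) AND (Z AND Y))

((((Y NOR V) NOR (Y NOR V)) NOR ((Y NOR V) NOR (Y NOR V))) NOR (((Z NOR Z) NOR (Y NOR Y)) NOR ((Z NOR Z) NOR (Y NOR Y))))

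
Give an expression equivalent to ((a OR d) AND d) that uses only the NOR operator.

((((a NOR d) NOR (a NOR d)) NOR ((a NOR d) NOR (a NOR d))) NOR (d NOR d))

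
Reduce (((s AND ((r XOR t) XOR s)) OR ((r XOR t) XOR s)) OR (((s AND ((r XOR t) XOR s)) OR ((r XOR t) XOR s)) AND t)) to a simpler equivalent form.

By absorption (E OR (E AND v) = E) then absorption (E OR (E AND v) = E):
= ((r XOR t) XOR s)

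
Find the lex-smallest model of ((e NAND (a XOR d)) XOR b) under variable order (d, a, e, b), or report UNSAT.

d=0, a=0, e=0, b=0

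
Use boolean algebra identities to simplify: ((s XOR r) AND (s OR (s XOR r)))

By absorption (E AND (E OR v) = E):
= (s XOR r)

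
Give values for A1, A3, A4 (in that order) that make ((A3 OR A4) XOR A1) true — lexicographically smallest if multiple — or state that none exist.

A1=0, A3=0, A4=1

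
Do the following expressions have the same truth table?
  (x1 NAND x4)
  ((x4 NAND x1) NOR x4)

No. Counterexample: with x1=0, x4=0, Expression 1 = 1 but Expression 2 = 0.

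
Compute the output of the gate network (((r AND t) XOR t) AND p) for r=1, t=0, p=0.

Substituting: (((1 AND 0) XOR 0) AND 0)
= 0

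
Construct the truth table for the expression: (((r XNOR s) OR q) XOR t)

t | s | r | q | Output
----------------------
0 | 0 | 0 | 0 | 1
0 | 0 | 0 | 1 | 1
0 | 0 | 1 | 0 | 0
0 | 0 | 1 | 1 | 1
0 | 1 | 0 | 0 | 0
0 | 1 | 0 | 1 | 1
0 | 1 | 1 | 0 | 1
0 | 1 | 1 | 1 | 1
1 | 0 | 0 | 0 | 0
1 | 0 | 0 | 1 | 0
1 | 0 | 1 | 0 | 1
1 | 0 | 1 | 1 | 0
1 | 1 | 0 | 0 | 1
1 | 1 | 0 | 1 | 0
1 | 1 | 1 | 0 | 0
1 | 1 | 1 | 1 | 0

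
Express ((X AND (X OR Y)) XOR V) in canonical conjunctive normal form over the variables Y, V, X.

(Y OR V OR X) AND (Y OR NOT V OR NOT X) AND (NOT Y OR V OR X) AND (NOT Y OR NOT V OR NOT X)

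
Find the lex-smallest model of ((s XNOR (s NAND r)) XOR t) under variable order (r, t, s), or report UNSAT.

r=0, t=0, s=1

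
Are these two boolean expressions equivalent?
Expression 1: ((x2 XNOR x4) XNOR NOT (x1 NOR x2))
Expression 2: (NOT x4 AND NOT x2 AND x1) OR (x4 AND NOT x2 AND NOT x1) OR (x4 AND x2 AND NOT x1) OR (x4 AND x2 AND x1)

Yes, they are equivalent — the two output columns agree on all 8 assignments:
x4 | x2 | x1 | Expression 1 | Expression 2
------------------------------------------
0 | 0 | 0 | 0 | 0
0 | 0 | 1 | 1 | 1
0 | 1 | 0 | 0 | 0
0 | 1 | 1 | 0 | 0
1 | 0 | 0 | 1 | 1
1 | 0 | 1 | 0 | 0
1 | 1 | 0 | 1 | 1
1 | 1 | 1 | 1 | 1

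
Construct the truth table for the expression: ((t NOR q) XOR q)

q | t | Output
--------------
0 | 0 | 1
0 | 1 | 0
1 | 0 | 1
1 | 1 | 1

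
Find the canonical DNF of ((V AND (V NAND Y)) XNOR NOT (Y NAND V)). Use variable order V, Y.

(NOT V AND NOT Y) OR (NOT V AND Y)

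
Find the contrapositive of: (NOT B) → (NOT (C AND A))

Contrapositive: (C AND A) → B
Note: A statement and its contrapositive are logically equivalent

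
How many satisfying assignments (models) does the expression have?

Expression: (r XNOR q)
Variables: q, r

Satisfying assignments: (0,0), (1,1)
Count: 2 out of 4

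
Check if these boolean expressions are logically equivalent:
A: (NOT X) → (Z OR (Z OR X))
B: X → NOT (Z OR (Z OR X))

No, Inverse is not equivalent to original (counterexample: Z=0, Y=0, X=0)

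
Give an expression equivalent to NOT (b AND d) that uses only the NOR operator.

(((b NOR b) NOR (d NOR d)) NOR ((b NOR b) NOR (d NOR d)))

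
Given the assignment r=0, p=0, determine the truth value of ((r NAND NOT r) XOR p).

Substituting: ((0 NAND NOT 0) XOR 0)
= 1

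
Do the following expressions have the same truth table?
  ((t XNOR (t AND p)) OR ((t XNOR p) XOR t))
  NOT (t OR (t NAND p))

No. Counterexample: with p=0, t=0, Expression 1 = 1 but Expression 2 = 0.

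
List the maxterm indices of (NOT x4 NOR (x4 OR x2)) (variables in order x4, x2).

ΠM(0, 1, 2, 3) = (x4 OR x2) AND (x4 OR NOT x2) AND (NOT x4 OR x2) AND (NOT x4 OR NOT x2)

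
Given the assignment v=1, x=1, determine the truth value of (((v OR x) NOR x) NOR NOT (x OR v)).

Substituting: (((1 OR 1) NOR 1) NOR NOT (1 OR 1))
= 1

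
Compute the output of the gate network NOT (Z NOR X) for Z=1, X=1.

Substituting: NOT (1 NOR 1)
= 1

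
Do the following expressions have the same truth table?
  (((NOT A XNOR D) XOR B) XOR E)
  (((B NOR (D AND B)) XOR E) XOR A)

No. Counterexample: with B=0, E=0, A=0, D=0, Expression 1 = 0 but Expression 2 = 1.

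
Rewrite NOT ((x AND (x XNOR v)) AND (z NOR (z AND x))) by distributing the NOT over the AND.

NOT (x AND (x XNOR v)) OR NOT (z NOR (z AND x))
De Morgan's: NOT(AND of terms) = OR of negations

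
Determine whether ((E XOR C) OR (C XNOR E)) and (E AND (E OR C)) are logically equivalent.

No. Counterexample: with C=0, E=0, Expression 1 = 1 but Expression 2 = 0.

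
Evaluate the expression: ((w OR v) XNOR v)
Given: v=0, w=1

Substituting: ((1 OR 0) XNOR 0)
= 0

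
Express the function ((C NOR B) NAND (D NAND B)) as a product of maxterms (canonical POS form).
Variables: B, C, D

ΠM(0, 1) = (B OR C OR D) AND (B OR C OR NOT D)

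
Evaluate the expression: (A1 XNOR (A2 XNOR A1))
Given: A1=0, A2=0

Substituting: (0 XNOR (0 XNOR 0))
= 0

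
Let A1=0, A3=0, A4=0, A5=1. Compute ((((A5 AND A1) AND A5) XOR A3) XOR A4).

Substituting: ((((1 AND 0) AND 1) XOR 0) XOR 0)
= 0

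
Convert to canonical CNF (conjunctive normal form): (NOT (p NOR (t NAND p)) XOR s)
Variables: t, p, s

(t OR p OR NOT s) AND (t OR NOT p OR NOT s) AND (NOT t OR p OR NOT s) AND (NOT t OR NOT p OR NOT s)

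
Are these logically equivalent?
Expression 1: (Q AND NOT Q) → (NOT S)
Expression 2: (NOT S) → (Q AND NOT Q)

No, Converse is not equivalent to original (counterexample: Q=0, S=0)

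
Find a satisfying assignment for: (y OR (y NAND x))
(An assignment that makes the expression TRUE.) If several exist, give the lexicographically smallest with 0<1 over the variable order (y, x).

y=0, x=0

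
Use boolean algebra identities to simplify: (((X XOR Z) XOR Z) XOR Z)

By XOR self-cancellation ((E XOR v) XOR v = E):
= (X XOR Z)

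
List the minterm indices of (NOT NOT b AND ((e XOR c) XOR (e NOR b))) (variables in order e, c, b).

Σm(3, 5) = (NOT e AND c AND b) OR (e AND NOT c AND b)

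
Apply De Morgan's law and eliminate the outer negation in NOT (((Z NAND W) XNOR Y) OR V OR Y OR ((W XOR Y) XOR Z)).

NOT ((Z NAND W) XNOR Y) AND NOT V AND NOT Y AND NOT ((W XOR Y) XOR Z)
De Morgan's: NOT(OR of terms) = AND of negations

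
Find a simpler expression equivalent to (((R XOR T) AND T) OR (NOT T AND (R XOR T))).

By distribution ((E AND v) OR (E AND NOT v) = E):
= (R XOR T)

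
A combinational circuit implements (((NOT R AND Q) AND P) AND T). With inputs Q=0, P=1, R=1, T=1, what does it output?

Substituting: (((NOT 1 AND 0) AND 1) AND 1)
= 0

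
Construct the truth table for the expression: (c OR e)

c | e | Output
--------------
0 | 0 | 0
0 | 1 | 1
1 | 0 | 1
1 | 1 | 1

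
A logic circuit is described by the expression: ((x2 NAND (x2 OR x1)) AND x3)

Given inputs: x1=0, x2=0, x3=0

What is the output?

Substituting: ((0 NAND (0 OR 0)) AND 0)
= 0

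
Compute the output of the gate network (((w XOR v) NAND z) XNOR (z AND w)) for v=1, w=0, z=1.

Substituting: (((0 XOR 1) NAND 1) XNOR (1 AND 0))
= 1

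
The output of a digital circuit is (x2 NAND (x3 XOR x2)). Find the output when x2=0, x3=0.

Substituting: (0 NAND (0 XOR 0))
= 1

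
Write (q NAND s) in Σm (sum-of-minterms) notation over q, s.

Σm(0, 1, 2) = (NOT q AND NOT s) OR (NOT q AND s) OR (q AND NOT s)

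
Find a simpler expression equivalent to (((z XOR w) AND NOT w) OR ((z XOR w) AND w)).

By distribution ((E AND v) OR (E AND NOT v) = E):
= (z XOR w)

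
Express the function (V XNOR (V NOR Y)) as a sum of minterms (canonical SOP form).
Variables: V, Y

Σm(1) = (NOT V AND Y)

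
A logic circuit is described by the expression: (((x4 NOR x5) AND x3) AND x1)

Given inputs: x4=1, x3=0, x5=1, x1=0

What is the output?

Substituting: (((1 NOR 1) AND 0) AND 0)
= 0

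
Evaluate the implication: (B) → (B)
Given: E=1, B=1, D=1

Antecedent (B) = 1; consequent (B) = 1.
1 → 1 = 1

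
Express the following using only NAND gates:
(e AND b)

((e NAND b) NAND (e NAND b))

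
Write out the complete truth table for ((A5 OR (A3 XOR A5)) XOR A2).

A3 | A5 | A2 | Output
---------------------
0 | 0 | 0 | 0
0 | 0 | 1 | 1
0 | 1 | 0 | 1
0 | 1 | 1 | 0
1 | 0 | 0 | 1
1 | 0 | 1 | 0
1 | 1 | 0 | 1
1 | 1 | 1 | 0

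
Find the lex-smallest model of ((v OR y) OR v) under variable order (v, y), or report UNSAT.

v=0, y=1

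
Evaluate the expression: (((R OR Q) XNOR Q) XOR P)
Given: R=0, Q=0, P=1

Substituting: (((0 OR 0) XNOR 0) XOR 1)
= 0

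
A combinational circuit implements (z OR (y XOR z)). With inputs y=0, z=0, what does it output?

Substituting: (0 OR (0 XOR 0))
= 0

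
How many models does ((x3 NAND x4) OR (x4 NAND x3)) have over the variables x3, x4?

Satisfying assignments: (0,0), (0,1), (1,0)
Count: 3 out of 4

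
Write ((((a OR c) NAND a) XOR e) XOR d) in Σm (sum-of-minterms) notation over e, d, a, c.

Σm(0, 1, 6, 7, 10, 11, 12, 13) = (NOT e AND NOT d AND NOT a AND NOT c) OR (NOT e AND NOT d AND NOT a AND c) OR (NOT e AND d AND a AND NOT c) OR (NOT e AND d AND a AND c) OR (e AND NOT d AND a AND NOT c) OR (e AND NOT d AND a AND c) OR (e AND d AND NOT a AND NOT c) OR (e AND d AND NOT a AND c)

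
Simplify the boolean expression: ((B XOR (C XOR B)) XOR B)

By XOR self-cancellation ((E XOR v) XOR v = E):
= (C XOR B)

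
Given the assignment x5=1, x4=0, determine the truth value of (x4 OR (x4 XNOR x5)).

Substituting: (0 OR (0 XNOR 1))
= 0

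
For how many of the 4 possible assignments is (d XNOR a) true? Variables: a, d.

Satisfying assignments: (0,0), (1,1)
Count: 2 out of 4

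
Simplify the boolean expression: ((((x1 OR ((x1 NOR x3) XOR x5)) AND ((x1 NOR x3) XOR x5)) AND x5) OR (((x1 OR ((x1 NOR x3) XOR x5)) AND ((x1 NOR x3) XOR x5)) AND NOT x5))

By distribution ((E AND v) OR (E AND NOT v) = E) then absorption (E AND (E OR v) = E):
= ((x1 NOR x3) XOR x5)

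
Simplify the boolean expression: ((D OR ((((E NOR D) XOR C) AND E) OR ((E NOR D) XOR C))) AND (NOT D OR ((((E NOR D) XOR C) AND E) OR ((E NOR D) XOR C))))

By distribution ((E OR v) AND (E OR NOT v) = E) then absorption (E OR (E AND v) = E):
= ((E NOR D) XOR C)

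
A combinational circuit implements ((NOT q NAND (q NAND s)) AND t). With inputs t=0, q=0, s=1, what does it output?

Substituting: ((NOT 0 NAND (0 NAND 1)) AND 0)
= 0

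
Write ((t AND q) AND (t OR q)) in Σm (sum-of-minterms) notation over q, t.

Σm(3) = (q AND t)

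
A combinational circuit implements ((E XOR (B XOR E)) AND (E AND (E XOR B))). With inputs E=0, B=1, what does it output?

Substituting: ((0 XOR (1 XOR 0)) AND (0 AND (0 XOR 1)))
= 0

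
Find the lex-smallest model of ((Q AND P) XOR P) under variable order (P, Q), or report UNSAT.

P=1, Q=0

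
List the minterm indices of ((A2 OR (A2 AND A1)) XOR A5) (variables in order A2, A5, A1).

Σm(2, 3, 4, 5) = (NOT A2 AND A5 AND NOT A1) OR (NOT A2 AND A5 AND A1) OR (A2 AND NOT A5 AND NOT A1) OR (A2 AND NOT A5 AND A1)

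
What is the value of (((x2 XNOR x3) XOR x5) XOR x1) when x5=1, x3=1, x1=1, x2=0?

Substituting: (((0 XNOR 1) XOR 1) XOR 1)
= 0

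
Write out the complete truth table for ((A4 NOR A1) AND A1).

A4 | A1 | Output
----------------
0 | 0 | 0
0 | 1 | 0
1 | 0 | 0
1 | 1 | 0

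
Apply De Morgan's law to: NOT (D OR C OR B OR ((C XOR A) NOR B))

NOT D AND NOT C AND NOT B AND NOT ((C XOR A) NOR B)
De Morgan's: NOT(OR of terms) = AND of negations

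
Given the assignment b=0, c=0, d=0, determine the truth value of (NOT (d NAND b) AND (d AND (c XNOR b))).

Substituting: (NOT (0 NAND 0) AND (0 AND (0 XNOR 0)))
= 0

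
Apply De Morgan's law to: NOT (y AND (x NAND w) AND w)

NOT y OR NOT (x NAND w) OR NOT w
De Morgan's: NOT(AND of terms) = OR of negations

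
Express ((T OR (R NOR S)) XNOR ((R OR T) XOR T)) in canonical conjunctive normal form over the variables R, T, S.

(R OR T OR S) AND (R OR NOT T OR S) AND (R OR NOT T OR NOT S) AND (NOT R OR T OR S) AND (NOT R OR T OR NOT S) AND (NOT R OR NOT T OR S) AND (NOT R OR NOT T OR NOT S)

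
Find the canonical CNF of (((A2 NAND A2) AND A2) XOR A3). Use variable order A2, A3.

(A2 OR A3) AND (NOT A2 OR A3)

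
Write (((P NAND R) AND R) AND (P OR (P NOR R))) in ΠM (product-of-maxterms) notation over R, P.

ΠM(0, 1, 2, 3) = (R OR P) AND (R OR NOT P) AND (NOT R OR P) AND (NOT R OR NOT P)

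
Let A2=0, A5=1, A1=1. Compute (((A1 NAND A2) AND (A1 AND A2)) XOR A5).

Substituting: (((1 NAND 0) AND (1 AND 0)) XOR 1)
= 1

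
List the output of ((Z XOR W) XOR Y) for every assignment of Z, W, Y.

Z | W | Y | Output
------------------
0 | 0 | 0 | 0
0 | 0 | 1 | 1
0 | 1 | 0 | 1
0 | 1 | 1 | 0
1 | 0 | 0 | 1
1 | 0 | 1 | 0
1 | 1 | 0 | 0
1 | 1 | 1 | 1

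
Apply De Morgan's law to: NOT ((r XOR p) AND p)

NOT (r XOR p) OR NOT p
De Morgan's: NOT(AND of terms) = OR of negations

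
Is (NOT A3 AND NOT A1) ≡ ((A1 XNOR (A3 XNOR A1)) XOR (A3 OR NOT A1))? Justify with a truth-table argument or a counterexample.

Yes, they are equivalent — the two output columns agree on all 4 assignments:
A3 | A1 | Expression 1 | Expression 2
-------------------------------------
0 | 0 | 1 | 1
0 | 1 | 0 | 0
1 | 0 | 0 | 0
1 | 1 | 0 | 0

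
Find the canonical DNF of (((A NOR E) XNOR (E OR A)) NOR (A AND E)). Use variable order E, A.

(NOT E AND NOT A) OR (NOT E AND A) OR (E AND NOT A)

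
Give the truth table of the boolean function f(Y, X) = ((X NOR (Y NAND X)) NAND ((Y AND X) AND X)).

Y | X | Output
--------------
0 | 0 | 1
0 | 1 | 1
1 | 0 | 1
1 | 1 | 1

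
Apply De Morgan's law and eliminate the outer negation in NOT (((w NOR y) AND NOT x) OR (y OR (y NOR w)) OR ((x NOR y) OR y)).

NOT ((w NOR y) AND NOT x) AND NOT (y OR (y NOR w)) AND NOT ((x NOR y) OR y)
De Morgan's: NOT(OR of terms) = AND of negations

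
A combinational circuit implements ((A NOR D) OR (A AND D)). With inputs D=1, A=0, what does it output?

Substituting: ((0 NOR 1) OR (0 AND 1))
= 0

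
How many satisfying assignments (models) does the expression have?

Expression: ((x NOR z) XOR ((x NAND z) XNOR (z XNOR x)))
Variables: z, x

No assignment satisfies the expression.
Count: 0 out of 4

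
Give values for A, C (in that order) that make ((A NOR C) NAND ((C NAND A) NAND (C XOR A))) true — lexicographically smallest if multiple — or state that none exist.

A=0, C=1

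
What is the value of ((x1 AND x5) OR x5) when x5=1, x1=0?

Substituting: ((0 AND 1) OR 1)
= 1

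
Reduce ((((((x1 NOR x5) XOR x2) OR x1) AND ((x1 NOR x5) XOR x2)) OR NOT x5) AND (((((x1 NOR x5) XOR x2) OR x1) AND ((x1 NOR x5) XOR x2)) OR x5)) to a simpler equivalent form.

By distribution ((E OR v) AND (E OR NOT v) = E) then absorption (E AND (E OR v) = E):
= ((x1 NOR x5) XOR x2)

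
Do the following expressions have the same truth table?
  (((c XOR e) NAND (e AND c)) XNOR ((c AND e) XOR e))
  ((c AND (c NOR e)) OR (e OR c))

No. Counterexample: with e=0, c=1, Expression 1 = 0 but Expression 2 = 1.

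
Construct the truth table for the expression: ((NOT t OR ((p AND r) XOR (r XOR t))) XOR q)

r | t | q | p | Output
----------------------
0 | 0 | 0 | 0 | 1
0 | 0 | 0 | 1 | 1
0 | 0 | 1 | 0 | 0
0 | 0 | 1 | 1 | 0
0 | 1 | 0 | 0 | 1
0 | 1 | 0 | 1 | 1
0 | 1 | 1 | 0 | 0
0 | 1 | 1 | 1 | 0
1 | 0 | 0 | 0 | 1
1 | 0 | 0 | 1 | 1
1 | 0 | 1 | 0 | 0
1 | 0 | 1 | 1 | 0
1 | 1 | 0 | 0 | 0
1 | 1 | 0 | 1 | 1
1 | 1 | 1 | 0 | 1
1 | 1 | 1 | 1 | 0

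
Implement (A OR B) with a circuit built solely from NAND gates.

((A NAND A) NAND (B NAND B))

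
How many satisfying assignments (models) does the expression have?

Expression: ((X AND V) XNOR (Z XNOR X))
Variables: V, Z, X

Satisfying assignments: (0,0,1), (0,1,0), (1,1,0), (1,1,1)
Count: 4 out of 8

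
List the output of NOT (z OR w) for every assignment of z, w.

z | w | Output
--------------
0 | 0 | 1
0 | 1 | 0
1 | 0 | 0
1 | 1 | 0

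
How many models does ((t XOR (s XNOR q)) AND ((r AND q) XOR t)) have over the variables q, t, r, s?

Satisfying assignments: (0,1,0,1), (0,1,1,1), (1,0,1,1), (1,1,0,0)
Count: 4 out of 16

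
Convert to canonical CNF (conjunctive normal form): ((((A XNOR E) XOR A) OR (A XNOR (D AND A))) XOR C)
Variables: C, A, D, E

(C OR NOT A OR D OR NOT E) AND (NOT C OR A OR D OR E) AND (NOT C OR A OR D OR NOT E) AND (NOT C OR A OR NOT D OR E) AND (NOT C OR A OR NOT D OR NOT E) AND (NOT C OR NOT A OR D OR E) AND (NOT C OR NOT A OR NOT D OR E) AND (NOT C OR NOT A OR NOT D OR NOT E)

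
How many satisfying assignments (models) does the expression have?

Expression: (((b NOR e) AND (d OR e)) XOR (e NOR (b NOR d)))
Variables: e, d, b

Satisfying assignments: (0,0,1), (0,1,1)
Count: 2 out of 8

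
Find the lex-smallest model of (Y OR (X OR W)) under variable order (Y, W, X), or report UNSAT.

Y=0, W=0, X=1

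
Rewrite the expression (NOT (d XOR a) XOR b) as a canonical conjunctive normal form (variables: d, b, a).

(d OR b OR NOT a) AND (d OR NOT b OR a) AND (NOT d OR b OR a) AND (NOT d OR NOT b OR NOT a)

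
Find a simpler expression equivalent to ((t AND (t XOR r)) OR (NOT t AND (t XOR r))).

By distribution ((E AND v) OR (E AND NOT v) = E):
= (t XOR r)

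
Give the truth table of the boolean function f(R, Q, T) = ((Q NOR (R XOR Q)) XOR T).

R | Q | T | Output
------------------
0 | 0 | 0 | 1
0 | 0 | 1 | 0
0 | 1 | 0 | 0
0 | 1 | 1 | 1
1 | 0 | 0 | 0
1 | 0 | 1 | 1
1 | 1 | 0 | 0
1 | 1 | 1 | 1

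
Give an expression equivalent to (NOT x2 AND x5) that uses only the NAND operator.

(((x2 NAND x2) NAND x5) NAND ((x2 NAND x2) NAND x5))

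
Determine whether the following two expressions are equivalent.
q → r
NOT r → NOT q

Yes, Contrapositive is always equivalent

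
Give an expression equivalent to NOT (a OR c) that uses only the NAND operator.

(((a NAND a) NAND (c NAND c)) NAND ((a NAND a) NAND (c NAND c)))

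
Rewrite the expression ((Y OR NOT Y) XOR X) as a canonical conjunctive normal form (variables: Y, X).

(Y OR NOT X) AND (NOT Y OR NOT X)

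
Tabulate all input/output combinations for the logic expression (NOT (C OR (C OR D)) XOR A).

A | D | C | Output
------------------
0 | 0 | 0 | 1
0 | 0 | 1 | 0
0 | 1 | 0 | 0
0 | 1 | 1 | 0
1 | 0 | 0 | 0
1 | 0 | 1 | 1
1 | 1 | 0 | 1
1 | 1 | 1 | 1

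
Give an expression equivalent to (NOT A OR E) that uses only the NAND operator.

(((A NAND A) NAND (A NAND A)) NAND (E NAND E))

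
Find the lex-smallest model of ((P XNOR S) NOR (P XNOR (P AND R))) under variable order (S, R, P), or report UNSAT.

S=0, R=0, P=1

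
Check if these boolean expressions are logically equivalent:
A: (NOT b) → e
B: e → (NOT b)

No, Converse is not equivalent to original (counterexample: e=0, b=0)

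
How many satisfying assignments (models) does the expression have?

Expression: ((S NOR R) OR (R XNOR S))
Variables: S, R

Satisfying assignments: (0,0), (1,1)
Count: 2 out of 4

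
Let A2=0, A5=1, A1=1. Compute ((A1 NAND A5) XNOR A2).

Substituting: ((1 NAND 1) XNOR 0)
= 1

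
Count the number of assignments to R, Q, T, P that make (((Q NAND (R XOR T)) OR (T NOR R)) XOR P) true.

Satisfying assignments: (0,0,0,0), (0,0,1,0), (0,1,0,0), (0,1,1,1), (1,0,0,0), (1,0,1,0), (1,1,0,1), (1,1,1,0)
Count: 8 out of 16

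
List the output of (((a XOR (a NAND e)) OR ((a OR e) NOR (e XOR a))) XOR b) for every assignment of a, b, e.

a | b | e | Output
------------------
0 | 0 | 0 | 1
0 | 0 | 1 | 1
0 | 1 | 0 | 0
0 | 1 | 1 | 0
1 | 0 | 0 | 0
1 | 0 | 1 | 1
1 | 1 | 0 | 1
1 | 1 | 1 | 0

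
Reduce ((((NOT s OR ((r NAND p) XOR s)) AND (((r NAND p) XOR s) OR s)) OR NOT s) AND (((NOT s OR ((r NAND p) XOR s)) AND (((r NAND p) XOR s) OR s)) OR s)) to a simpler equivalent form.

By distribution ((E OR v) AND (E OR NOT v) = E) then distribution ((E OR v) AND (E OR NOT v) = E):
= ((r NAND p) XOR s)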